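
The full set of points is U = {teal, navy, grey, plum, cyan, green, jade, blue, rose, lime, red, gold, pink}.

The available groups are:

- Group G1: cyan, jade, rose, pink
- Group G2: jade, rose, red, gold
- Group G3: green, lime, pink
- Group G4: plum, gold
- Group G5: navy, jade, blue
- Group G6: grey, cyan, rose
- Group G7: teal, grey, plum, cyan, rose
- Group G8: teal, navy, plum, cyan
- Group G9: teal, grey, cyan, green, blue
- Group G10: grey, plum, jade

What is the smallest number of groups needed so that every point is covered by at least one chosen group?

G2, G3, G8, and G9 cover everything between them: the union {teal, navy, grey, plum, cyan, green, jade, blue, rose, lime, red, gold, pink} is all of U.
No 3 of the 10 groups cover everything (all 120 combinations miss at least one point), so 4 is optimal.

4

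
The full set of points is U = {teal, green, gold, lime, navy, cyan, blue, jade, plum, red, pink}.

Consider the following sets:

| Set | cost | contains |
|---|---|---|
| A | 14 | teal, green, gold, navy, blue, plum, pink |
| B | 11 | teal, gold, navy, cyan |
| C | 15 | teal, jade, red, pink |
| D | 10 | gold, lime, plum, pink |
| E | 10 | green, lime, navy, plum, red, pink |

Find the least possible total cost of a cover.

A, B, C, E together cover every point (A ∪ B ∪ C ∪ E = {teal, green, gold, lime, navy, cyan, blue, jade, plum, red, pink}); total cost 14 + 11 + 15 + 10 = 50.
No covering selection has total cost below 50.

50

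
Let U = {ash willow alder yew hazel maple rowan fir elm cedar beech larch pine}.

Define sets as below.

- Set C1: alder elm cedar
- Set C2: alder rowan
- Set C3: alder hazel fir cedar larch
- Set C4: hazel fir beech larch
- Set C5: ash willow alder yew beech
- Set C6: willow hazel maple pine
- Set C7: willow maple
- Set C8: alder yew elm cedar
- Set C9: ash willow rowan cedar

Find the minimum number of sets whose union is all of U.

C4 and C6 and C8 and C9 together: C4 ∪ C6 ∪ C8 ∪ C9 = {ash, willow, alder, yew, hazel, maple, rowan, fir, elm, cedar, beech, larch, pine} — every element is covered.
Only C6 contains pine, so C6 is forced; the remaining 9 elements need at least 3 more sets (each remaining set adds at most 4) — so at least 4 sets are needed, and 4 is optimal.

4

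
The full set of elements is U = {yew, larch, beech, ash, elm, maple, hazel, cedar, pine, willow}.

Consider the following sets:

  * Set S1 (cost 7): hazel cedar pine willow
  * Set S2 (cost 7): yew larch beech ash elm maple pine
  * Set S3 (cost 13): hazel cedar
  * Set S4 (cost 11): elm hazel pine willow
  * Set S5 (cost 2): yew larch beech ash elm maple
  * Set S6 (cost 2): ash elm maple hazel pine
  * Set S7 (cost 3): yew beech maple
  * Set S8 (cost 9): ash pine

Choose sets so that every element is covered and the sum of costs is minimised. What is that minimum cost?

S1, S5 together cover every element (S1 ∪ S5 = {yew, larch, beech, ash, elm, maple, hazel, cedar, pine, willow}); total cost 7 + 2 = 9.
The greedy pick S5, S6, S1 costs 11; no covering selection beats 9.

9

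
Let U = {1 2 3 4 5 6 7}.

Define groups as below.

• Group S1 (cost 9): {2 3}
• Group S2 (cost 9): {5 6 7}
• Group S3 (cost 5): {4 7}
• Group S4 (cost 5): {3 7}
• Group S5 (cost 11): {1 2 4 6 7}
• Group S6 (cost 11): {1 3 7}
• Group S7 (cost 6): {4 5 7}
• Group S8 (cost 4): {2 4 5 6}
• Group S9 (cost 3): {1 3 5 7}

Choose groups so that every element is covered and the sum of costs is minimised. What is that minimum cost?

S8, S9 together cover every element (S8 ∪ S9 = {1, 2, 3, 4, 5, 6, 7}); total cost 4 + 3 = 7.
No covering selection has total cost below 7.

7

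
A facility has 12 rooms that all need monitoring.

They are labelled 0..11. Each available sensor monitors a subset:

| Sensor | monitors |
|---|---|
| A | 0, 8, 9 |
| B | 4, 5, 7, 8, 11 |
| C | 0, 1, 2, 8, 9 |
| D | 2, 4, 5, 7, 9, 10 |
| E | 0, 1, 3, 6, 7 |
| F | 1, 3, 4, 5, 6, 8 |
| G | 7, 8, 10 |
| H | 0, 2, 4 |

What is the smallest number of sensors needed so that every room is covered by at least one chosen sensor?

B and D and E together: B ∪ D ∪ E = {0, 1, 2, 3, 4, 5, 6, 7, 8, 9, 10, 11} — every room is covered.
Only B contains 11, so B is forced; the remaining 7 rooms need at least 2 more sensors (each remaining sensor adds at most 4) — so at least 3 sensors are needed, and 3 is optimal.

3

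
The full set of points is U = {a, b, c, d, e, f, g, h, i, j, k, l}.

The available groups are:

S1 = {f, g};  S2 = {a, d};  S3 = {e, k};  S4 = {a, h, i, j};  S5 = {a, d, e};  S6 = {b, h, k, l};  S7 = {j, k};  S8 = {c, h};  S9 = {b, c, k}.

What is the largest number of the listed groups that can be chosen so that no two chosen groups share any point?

4

S1, S2, S3, S8 are pairwise disjoint (S1={f,g}; S2={a,d}; S3={e,k}; S8={c,h}).
Every remaining group overlaps one of these, and no 5 of the listed groups are pairwise disjoint, so 4 is the maximum.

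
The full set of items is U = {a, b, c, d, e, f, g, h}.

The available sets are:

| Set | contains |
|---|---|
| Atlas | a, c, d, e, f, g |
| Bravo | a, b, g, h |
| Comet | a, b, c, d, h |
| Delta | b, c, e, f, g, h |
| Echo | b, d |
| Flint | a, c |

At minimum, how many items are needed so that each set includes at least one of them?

Take T = {b, c}. Each listed set contains at least one of these, so T is a hitting set of size 2.
The sets Echo, Flint are pairwise disjoint, so any hitting set needs a separate item for each — at least 2. Hence 2 is optimal.

2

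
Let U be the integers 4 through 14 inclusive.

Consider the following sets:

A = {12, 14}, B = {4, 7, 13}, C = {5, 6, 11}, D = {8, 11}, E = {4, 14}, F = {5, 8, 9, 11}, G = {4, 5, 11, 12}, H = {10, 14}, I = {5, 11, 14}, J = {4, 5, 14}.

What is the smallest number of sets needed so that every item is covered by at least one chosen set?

5

B and C and F and G and H together: B ∪ C ∪ F ∪ G ∪ H = {4, 5, 6, 7, 8, 9, 10, 11, 12, 13, 14} — every item is covered.
No 4 of the 10 sets cover everything (all 210 combinations miss at least one item), so 5 is optimal.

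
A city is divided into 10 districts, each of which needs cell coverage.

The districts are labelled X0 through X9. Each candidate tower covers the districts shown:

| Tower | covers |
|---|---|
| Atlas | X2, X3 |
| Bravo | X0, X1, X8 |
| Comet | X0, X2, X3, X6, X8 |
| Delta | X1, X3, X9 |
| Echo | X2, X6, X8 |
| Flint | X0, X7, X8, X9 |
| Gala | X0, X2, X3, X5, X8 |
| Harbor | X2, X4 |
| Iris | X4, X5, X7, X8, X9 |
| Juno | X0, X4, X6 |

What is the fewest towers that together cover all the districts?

Take {Comet, Delta, Iris}. Their union is {X0, X1, X2, X3, X4, X5, X6, X7, X8, X9}, which is all 10 districts.
No 2 of the 10 towers cover everything (all 45 combinations miss at least one district), so 3 is optimal.

3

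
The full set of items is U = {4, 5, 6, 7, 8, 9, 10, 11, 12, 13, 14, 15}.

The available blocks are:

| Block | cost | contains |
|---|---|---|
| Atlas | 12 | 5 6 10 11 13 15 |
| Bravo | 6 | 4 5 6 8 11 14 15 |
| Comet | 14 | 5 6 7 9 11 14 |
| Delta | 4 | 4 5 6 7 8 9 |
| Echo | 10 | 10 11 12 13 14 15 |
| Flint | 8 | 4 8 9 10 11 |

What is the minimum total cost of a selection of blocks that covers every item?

Delta, Echo together cover every item (Delta ∪ Echo = {4, 5, 6, 7, 8, 9, 10, 11, 12, 13, 14, 15}); total cost 4 + 10 = 14.
No covering selection has total cost below 14.

14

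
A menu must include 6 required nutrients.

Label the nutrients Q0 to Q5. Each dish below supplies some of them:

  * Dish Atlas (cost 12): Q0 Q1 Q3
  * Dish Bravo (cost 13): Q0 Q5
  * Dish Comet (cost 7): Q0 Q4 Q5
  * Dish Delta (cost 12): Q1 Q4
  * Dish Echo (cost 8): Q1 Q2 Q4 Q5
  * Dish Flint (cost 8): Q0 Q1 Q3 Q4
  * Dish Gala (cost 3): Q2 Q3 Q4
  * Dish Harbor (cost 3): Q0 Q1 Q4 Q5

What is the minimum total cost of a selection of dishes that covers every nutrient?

6

Gala, Harbor together cover every nutrient (Gala ∪ Harbor = {Q0, Q1, Q2, Q3, Q4, Q5}); total cost 3 + 3 = 6.
No covering selection has total cost below 6.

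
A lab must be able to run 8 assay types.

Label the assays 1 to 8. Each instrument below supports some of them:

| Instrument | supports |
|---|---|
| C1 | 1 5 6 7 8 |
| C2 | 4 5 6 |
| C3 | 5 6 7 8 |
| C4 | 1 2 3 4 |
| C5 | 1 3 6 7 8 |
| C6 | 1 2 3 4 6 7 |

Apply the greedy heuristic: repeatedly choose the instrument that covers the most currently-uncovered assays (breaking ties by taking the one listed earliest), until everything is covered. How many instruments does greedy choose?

2

Greedy: pick C6 (covers 6 new) → pick C1 (covers 2 new). Total picks: 2.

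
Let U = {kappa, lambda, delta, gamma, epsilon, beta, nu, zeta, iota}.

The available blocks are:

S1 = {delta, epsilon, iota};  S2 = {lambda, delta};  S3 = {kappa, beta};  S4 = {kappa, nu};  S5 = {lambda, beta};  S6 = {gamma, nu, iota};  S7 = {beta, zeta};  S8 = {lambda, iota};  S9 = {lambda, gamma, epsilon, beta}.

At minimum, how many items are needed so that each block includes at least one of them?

H = {kappa, delta, beta, iota} meets every block (each contains at least one member of H), and |H| = 4.
No choice of 3 items meets every block, so 4 is the minimum.

4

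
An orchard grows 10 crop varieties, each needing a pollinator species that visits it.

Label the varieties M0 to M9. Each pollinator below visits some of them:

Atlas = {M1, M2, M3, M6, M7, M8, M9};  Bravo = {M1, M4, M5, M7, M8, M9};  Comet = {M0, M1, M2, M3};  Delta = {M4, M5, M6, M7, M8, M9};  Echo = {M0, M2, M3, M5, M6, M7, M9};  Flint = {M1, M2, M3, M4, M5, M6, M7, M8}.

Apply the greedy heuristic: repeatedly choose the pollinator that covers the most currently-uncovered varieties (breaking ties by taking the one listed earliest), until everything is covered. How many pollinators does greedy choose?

Greedy: pick Flint (covers 8 new) → pick Echo (covers 2 new). Total picks: 2.

2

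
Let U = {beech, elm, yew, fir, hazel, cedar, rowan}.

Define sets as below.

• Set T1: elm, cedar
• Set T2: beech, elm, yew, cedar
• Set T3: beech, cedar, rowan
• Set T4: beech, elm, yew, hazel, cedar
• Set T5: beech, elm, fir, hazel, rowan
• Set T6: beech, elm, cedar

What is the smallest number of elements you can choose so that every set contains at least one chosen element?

H = {beech, cedar} meets every set (each contains at least one member of H), and |H| = 2.
No single element lies in every set, so at least 2 are needed and 2 is optimal.

2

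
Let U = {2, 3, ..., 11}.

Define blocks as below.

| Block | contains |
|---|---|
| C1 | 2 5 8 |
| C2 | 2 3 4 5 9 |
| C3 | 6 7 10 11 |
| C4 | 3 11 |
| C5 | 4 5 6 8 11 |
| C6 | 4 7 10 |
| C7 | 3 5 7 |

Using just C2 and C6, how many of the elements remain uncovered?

Union of C2, C6 = {2, 3, 4, 5, 7, 9, 10}.
Not covered: 6, 8, 11 — 3 elements.

3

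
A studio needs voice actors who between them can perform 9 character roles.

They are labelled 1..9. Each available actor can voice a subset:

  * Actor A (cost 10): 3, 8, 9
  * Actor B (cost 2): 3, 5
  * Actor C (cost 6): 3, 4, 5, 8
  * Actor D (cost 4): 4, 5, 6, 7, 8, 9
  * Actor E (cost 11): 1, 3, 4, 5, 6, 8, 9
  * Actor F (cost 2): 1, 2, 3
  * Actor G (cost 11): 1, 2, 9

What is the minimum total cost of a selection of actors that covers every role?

6

D, F together cover every role (D ∪ F = {1, 2, 3, 4, 5, 6, 7, 8, 9}); total cost 4 + 2 = 6.
No covering selection has total cost below 6.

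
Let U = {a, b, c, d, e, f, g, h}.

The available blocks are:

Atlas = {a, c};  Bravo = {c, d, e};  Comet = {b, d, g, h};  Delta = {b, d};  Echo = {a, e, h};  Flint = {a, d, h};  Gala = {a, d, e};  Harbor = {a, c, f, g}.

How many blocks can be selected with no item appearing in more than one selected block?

Delta, Harbor are pairwise disjoint (Delta={b,d}; Harbor={a,c,f,g}).
Every remaining block overlaps one of these, and no 3 of the listed blocks are pairwise disjoint, so 2 is the maximum.

2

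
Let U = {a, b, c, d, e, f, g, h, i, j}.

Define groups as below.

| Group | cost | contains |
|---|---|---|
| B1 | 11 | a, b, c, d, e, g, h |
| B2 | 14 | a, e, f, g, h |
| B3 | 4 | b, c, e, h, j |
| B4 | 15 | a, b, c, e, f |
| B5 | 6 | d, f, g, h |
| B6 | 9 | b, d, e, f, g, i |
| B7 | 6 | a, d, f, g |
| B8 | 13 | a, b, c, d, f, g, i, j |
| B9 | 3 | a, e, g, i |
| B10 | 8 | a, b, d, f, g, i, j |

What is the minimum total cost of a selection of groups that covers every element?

12

B3, B10 together cover every element (B3 ∪ B10 = {a, b, c, d, e, f, g, h, i, j}); total cost 4 + 8 = 12.
The greedy pick B9, B3, B5 costs 13; no covering selection beats 12.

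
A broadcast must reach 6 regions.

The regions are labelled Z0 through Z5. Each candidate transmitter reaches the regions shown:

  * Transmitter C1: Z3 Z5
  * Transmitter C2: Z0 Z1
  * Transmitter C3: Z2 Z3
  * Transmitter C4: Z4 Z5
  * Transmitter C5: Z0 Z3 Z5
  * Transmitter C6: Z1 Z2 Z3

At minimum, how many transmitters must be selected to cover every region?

Take {C2, C4, C6}. Their union is {Z0, Z1, Z2, Z3, Z4, Z5}, which is all 6 regions.
Only C4 contains Z4, so C4 is forced; the remaining 4 regions need at least 2 more transmitters (each remaining transmitter adds at most 3) — so at least 3 transmitters are needed, and 3 is optimal.

3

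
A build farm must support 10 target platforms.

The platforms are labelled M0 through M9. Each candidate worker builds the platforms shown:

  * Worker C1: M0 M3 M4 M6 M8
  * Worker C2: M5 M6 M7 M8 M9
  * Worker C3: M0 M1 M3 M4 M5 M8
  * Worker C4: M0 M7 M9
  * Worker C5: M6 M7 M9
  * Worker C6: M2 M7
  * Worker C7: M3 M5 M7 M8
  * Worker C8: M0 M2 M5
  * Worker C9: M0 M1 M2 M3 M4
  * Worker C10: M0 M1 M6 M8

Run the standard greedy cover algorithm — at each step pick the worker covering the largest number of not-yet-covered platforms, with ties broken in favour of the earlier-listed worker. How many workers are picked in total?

3

Greedy: pick C3 (covers 6 new) → pick C2 (covers 3 new) → pick C6 (covers 1 new). Total picks: 3.
(The true minimum cover uses only 2 workers, so greedy is not optimal here.)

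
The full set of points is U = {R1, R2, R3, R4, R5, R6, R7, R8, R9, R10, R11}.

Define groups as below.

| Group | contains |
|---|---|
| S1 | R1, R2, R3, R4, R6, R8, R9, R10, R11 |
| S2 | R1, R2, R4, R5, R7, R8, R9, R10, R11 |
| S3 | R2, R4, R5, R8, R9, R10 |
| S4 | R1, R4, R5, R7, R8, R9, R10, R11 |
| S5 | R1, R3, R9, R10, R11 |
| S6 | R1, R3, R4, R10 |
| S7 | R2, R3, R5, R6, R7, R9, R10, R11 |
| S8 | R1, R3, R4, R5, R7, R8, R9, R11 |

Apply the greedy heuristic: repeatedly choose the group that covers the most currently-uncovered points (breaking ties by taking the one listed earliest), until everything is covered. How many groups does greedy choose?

2

Greedy: pick S1 (covers 9 new) → pick S2 (covers 2 new). Total picks: 2.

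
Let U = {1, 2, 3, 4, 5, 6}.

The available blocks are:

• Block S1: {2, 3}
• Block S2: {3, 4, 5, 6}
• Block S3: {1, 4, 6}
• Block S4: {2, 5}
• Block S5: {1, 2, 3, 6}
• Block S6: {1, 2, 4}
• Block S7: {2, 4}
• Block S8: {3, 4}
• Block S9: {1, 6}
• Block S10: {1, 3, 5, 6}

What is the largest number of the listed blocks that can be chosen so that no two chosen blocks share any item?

S4, S8, S9 are pairwise disjoint (S4={2,5}; S8={3,4}; S9={1,6}).
Every remaining block overlaps one of these, and no 4 of the listed blocks are pairwise disjoint, so 3 is the maximum.

3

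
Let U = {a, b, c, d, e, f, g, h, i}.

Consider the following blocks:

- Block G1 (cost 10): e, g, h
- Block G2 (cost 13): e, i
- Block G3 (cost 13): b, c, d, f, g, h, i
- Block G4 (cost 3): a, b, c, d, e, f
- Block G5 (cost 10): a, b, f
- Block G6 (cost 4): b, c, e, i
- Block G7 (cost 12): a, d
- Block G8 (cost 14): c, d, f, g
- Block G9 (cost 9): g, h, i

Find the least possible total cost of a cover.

12

G4, G9 together cover every item (G4 ∪ G9 = {a, b, c, d, e, f, g, h, i}); total cost 3 + 9 = 12.
No covering selection has total cost below 12.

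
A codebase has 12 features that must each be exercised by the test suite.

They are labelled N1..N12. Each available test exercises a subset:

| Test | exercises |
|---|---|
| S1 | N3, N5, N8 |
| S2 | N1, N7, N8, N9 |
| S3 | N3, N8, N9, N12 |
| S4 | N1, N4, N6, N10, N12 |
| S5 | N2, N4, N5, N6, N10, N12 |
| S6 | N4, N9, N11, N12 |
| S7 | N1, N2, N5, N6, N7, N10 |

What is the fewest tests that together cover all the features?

S1 and S6 and S7 together: S1 ∪ S6 ∪ S7 = {N1, N2, N3, N4, N5, N6, N7, N8, N9, N10, N11, N12} — every feature is covered.
Only S6 contains N11, so S6 is forced; the remaining 8 features need at least 2 more tests (each remaining test adds at most 6) — so at least 3 tests are needed, and 3 is optimal.

3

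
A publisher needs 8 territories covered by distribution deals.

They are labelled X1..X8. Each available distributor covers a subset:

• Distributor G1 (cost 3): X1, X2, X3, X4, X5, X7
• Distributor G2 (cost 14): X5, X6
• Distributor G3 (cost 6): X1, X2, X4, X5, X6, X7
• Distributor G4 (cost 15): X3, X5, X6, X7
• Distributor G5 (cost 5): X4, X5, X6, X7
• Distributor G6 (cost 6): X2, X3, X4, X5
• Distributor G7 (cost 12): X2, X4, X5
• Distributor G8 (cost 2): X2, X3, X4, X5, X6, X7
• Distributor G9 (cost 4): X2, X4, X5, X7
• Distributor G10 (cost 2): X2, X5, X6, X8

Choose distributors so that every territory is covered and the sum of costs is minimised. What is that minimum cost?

5

G1, G10 together cover every territory (G1 ∪ G10 = {X1, X2, X3, X4, X5, X6, X7, X8}); total cost 3 + 2 = 5.
The greedy pick G8, G10, G1 costs 7; no covering selection beats 5.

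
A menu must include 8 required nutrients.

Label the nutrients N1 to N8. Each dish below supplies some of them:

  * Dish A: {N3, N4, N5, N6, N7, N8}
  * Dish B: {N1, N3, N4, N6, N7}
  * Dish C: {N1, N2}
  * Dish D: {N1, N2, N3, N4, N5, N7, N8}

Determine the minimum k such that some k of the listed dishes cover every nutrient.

2

Take {A, D}. Their union is {N1, N2, N3, N4, N5, N6, N7, N8}, which is all 8 nutrients.
No single dish has all 8 nutrients (the largest, D, has 7), so 2 is optimal.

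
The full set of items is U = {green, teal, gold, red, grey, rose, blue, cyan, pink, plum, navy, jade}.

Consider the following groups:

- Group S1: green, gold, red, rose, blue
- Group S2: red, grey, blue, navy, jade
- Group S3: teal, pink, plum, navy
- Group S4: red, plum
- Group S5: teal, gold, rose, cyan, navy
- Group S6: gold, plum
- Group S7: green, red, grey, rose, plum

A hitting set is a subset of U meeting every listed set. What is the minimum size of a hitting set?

Take H = {teal, blue, plum}. Each listed group contains at least one of these, so H is a hitting set of size 3.
No choice of 2 items meets every group, so 3 is the minimum.

3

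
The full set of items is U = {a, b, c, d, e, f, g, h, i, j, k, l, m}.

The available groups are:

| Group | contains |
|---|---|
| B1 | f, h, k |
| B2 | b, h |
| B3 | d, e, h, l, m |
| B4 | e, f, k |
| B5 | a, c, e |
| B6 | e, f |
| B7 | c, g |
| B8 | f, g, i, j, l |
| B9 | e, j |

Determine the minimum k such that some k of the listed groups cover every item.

Take {B1, B2, B3, B5, B8}. Their union is {a, b, c, d, e, f, g, h, i, j, k, l, m}, which is all 13 items.
No 4 of the 9 groups cover everything (all 126 combinations miss at least one item), so 5 is optimal.

5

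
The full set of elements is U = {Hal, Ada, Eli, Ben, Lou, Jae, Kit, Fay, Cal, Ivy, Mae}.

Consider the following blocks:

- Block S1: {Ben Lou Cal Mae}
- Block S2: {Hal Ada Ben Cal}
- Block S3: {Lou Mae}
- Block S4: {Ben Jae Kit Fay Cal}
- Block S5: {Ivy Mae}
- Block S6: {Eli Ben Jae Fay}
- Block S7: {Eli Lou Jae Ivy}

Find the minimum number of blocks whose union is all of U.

S2, S3, S4, and S7 cover everything between them: the union {Hal, Ada, Eli, Ben, Lou, Jae, Kit, Fay, Cal, Ivy, Mae} is all of U.
No 3 of the 7 blocks cover everything (all 35 combinations miss at least one element), so 4 is optimal.

4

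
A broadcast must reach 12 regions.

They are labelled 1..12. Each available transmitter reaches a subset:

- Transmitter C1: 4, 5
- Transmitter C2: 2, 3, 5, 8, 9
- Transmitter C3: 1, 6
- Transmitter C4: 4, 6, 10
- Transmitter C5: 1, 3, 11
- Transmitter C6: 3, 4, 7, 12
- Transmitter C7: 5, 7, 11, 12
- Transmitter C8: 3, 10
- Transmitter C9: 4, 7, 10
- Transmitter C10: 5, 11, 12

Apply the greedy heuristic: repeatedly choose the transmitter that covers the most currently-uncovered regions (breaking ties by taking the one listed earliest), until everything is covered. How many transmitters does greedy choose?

4

Greedy: pick C2 (covers 5 new) → pick C4 (covers 3 new) → pick C7 (covers 3 new) → pick C3 (covers 1 new). Total picks: 4.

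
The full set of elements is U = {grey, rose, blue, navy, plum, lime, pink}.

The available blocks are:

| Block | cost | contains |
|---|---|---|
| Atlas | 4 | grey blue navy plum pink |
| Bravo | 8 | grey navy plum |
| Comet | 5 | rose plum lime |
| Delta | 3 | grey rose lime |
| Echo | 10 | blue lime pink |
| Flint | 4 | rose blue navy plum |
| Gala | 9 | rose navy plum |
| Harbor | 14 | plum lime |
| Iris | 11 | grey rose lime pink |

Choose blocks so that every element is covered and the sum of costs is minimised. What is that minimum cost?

Atlas, Delta together cover every element (Atlas ∪ Delta = {grey, rose, blue, navy, plum, lime, pink}); total cost 4 + 3 = 7.
No covering selection has total cost below 7.

7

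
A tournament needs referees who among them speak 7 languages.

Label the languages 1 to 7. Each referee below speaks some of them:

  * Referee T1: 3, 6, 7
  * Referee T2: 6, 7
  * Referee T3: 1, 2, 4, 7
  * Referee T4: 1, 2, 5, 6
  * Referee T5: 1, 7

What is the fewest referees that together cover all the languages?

T1 and T3 and T4 together: T1 ∪ T3 ∪ T4 = {1, 2, 3, 4, 5, 6, 7} — every language is covered.
Only T1 contains 3, so T1 is forced; the remaining 4 languages need at least 2 more referees (each remaining referee adds at most 3) — so at least 3 referees are needed, and 3 is optimal.

3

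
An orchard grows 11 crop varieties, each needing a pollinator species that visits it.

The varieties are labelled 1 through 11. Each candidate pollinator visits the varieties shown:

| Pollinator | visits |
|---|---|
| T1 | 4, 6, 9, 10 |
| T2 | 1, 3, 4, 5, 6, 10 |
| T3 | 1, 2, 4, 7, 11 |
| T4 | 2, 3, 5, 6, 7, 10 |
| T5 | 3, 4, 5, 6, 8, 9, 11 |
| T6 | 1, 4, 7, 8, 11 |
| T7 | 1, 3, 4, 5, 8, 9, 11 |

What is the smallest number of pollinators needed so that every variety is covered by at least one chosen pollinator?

2

T4 and T7 together: T4 ∪ T7 = {1, 2, 3, 4, 5, 6, 7, 8, 9, 10, 11} — every variety is covered.
No single pollinator has all 11 varieties (the largest, T5, has 7), so 2 is optimal.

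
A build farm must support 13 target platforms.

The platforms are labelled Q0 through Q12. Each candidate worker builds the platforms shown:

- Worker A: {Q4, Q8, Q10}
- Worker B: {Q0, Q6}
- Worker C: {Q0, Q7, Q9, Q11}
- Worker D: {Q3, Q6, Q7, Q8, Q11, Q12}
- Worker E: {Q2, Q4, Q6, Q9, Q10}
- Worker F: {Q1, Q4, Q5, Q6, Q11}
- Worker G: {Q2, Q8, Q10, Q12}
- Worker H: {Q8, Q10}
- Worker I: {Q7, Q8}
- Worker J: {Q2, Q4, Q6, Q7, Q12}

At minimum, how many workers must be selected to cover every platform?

Take {C, D, F, G}. Their union is {Q0, Q1, Q2, Q3, Q4, Q5, Q6, Q7, Q8, Q9, Q10, Q11, Q12}, which is all 13 platforms.
No 3 of the 10 workers cover everything (all 120 combinations miss at least one platform), so 4 is optimal.

4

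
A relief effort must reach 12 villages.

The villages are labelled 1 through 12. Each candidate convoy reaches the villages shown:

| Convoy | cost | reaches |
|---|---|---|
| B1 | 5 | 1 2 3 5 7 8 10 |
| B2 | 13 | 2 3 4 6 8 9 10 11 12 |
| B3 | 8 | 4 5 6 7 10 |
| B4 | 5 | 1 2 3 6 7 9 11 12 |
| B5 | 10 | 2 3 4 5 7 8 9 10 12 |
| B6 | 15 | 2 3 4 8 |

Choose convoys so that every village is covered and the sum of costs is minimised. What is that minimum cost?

15

B4, B5 together cover every village (B4 ∪ B5 = {1, 2, 3, 4, 5, 6, 7, 8, 9, 10, 11, 12}); total cost 5 + 10 = 15.
The greedy pick B4, B1, B3 costs 18; no covering selection beats 15.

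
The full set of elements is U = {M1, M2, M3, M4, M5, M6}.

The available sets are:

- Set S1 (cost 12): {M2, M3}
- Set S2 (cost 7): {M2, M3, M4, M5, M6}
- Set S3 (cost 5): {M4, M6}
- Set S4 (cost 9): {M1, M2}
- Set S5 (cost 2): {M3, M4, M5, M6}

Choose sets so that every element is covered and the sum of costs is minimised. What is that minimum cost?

11

S4, S5 together cover every element (S4 ∪ S5 = {M1, M2, M3, M4, M5, M6}); total cost 9 + 2 = 11.
No covering selection has total cost below 11.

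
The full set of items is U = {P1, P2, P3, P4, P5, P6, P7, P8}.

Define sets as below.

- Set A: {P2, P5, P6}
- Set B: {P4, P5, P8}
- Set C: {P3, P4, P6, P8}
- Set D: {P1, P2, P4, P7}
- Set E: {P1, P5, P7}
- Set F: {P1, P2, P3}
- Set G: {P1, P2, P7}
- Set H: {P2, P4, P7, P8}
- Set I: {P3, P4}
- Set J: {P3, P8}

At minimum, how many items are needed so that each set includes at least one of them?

Take T = {P2, P3, P5}. Each listed set contains at least one of these, so T is a hitting set of size 3.
No choice of 2 items meets every set, so 3 is the minimum.

3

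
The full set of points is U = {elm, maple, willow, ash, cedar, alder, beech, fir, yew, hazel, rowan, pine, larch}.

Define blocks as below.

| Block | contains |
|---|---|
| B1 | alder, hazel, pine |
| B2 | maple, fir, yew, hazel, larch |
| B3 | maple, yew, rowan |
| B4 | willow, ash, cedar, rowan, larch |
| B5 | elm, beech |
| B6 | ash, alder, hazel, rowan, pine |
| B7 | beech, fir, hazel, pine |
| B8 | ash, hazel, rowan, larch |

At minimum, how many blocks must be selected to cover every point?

Take {B1, B2, B4, B5}. Their union is {elm, maple, willow, ash, cedar, alder, beech, fir, yew, hazel, rowan, pine, larch}, which is all 13 points.
Only B5 contains elm, so B5 is forced; the remaining 11 points need at least 3 more blocks (each remaining block adds at most 5) — so at least 4 blocks are needed, and 4 is optimal.

4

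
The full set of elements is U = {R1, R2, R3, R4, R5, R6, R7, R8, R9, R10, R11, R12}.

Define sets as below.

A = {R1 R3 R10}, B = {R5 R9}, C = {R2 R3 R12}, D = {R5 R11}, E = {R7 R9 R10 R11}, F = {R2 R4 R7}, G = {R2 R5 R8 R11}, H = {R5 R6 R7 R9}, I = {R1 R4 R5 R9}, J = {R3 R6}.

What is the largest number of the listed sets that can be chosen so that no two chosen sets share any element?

3

B, F, J are pairwise disjoint (B={R5,R9}; F={R2,R4,R7}; J={R3,R6}).
Every remaining set overlaps one of these, and no 4 of the listed sets are pairwise disjoint, so 3 is the maximum.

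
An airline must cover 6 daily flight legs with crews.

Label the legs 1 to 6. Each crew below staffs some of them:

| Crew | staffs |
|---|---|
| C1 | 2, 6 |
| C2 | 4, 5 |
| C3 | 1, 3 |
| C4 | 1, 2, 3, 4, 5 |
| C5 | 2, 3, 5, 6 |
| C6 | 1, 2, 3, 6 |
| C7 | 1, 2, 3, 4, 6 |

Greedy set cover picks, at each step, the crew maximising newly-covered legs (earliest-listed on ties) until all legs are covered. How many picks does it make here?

2

Greedy: pick C4 (covers 5 new) → pick C1 (covers 1 new). Total picks: 2.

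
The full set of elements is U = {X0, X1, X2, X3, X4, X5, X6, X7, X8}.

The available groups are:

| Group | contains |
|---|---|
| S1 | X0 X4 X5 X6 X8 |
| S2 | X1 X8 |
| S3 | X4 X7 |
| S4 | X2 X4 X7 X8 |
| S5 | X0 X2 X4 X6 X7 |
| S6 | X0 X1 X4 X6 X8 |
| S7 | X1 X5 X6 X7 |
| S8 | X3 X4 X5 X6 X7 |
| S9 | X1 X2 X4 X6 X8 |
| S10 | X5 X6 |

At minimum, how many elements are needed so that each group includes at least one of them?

3

The 3 elements {X1, X5, X7} hit every group.
The groups S2, S3, S10 are pairwise disjoint, so any hitting set needs a separate element for each — at least 3. Hence 3 is optimal.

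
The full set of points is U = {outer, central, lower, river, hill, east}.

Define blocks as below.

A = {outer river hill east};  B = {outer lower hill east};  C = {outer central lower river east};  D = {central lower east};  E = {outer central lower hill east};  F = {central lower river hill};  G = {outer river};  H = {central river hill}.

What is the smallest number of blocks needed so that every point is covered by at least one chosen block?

A and E together: A ∪ E = {outer, central, lower, river, hill, east} — every point is covered.
No single block has all 6 points (the largest, C, has 5), so 2 is optimal.

2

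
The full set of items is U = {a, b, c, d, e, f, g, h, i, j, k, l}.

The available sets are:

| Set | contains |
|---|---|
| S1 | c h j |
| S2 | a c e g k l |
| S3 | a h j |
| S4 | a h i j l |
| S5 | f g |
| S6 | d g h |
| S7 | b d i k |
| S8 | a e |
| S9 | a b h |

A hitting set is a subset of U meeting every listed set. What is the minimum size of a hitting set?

Take T = {a, g, h, k}. Each listed set contains at least one of these, so T is a hitting set of size 4.
The sets S1, S5, S7, S8 are pairwise disjoint, so any hitting set needs a separate item for each — at least 4. Hence 4 is optimal.

4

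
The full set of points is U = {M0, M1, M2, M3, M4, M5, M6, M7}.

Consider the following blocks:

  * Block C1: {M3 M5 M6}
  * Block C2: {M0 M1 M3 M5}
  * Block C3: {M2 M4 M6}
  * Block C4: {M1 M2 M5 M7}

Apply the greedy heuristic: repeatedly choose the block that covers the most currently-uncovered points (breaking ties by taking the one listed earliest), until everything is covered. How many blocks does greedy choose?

Greedy: pick C2 (covers 4 new) → pick C3 (covers 3 new) → pick C4 (covers 1 new). Total picks: 3.

3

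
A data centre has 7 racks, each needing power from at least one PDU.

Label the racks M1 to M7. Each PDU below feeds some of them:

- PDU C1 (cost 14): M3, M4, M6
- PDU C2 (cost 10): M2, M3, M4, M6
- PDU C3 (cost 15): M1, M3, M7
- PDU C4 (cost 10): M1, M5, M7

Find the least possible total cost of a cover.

C2, C4 together cover every rack (C2 ∪ C4 = {M1, M2, M3, M4, M5, M6, M7}); total cost 10 + 10 = 20.
No covering selection has total cost below 20.

20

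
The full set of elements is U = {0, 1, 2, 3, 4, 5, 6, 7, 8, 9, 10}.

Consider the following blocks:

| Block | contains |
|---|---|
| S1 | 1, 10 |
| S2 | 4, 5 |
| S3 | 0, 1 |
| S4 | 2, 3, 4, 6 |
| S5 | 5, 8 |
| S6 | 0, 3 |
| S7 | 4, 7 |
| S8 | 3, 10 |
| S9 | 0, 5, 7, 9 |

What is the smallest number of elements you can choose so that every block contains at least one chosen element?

4

The 4 elements {0, 4, 5, 10} hit every block.
The blocks S1, S5, S6, S7 are pairwise disjoint, so any hitting set needs a separate element for each — at least 4. Hence 4 is optimal.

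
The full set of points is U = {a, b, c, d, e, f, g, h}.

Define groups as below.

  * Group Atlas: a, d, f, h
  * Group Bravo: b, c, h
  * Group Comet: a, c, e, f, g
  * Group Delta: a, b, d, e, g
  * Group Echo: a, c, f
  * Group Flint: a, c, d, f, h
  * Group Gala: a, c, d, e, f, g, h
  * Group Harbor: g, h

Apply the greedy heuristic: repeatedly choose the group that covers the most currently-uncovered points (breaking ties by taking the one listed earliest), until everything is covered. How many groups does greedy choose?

2

Greedy: pick Gala (covers 7 new) → pick Bravo (covers 1 new). Total picks: 2.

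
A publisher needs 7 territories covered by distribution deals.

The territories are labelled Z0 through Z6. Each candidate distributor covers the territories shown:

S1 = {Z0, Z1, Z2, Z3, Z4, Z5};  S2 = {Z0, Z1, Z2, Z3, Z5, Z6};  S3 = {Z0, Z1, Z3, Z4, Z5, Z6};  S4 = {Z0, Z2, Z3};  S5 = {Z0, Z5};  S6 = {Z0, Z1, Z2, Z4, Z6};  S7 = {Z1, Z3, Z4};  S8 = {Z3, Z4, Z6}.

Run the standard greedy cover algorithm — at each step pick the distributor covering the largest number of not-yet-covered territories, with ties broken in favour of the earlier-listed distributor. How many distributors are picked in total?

2

Greedy: pick S1 (covers 6 new) → pick S2 (covers 1 new). Total picks: 2.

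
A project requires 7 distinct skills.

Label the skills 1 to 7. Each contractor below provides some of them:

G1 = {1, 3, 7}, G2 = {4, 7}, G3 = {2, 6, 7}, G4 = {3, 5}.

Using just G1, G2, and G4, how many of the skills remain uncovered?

2

Union of G1, G2, G4 = {1, 3, 4, 5, 7}.
Not covered: 2, 6 — 2 skills.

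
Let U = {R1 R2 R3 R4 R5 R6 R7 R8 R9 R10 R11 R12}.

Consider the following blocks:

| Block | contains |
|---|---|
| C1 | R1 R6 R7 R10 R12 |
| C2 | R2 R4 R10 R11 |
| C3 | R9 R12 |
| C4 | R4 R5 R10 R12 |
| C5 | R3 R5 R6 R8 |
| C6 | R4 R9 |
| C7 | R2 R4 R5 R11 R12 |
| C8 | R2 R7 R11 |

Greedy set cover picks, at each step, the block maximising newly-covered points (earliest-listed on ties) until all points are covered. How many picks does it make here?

Greedy: pick C1 (covers 5 new) → pick C7 (covers 4 new) → pick C5 (covers 2 new) → pick C3 (covers 1 new). Total picks: 4.

4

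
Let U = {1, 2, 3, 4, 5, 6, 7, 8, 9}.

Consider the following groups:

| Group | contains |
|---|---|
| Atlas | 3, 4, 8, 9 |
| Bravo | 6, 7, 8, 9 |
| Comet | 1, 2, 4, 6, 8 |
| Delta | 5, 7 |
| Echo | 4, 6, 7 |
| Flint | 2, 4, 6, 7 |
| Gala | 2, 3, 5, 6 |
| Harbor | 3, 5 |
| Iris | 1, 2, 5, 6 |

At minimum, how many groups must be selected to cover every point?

Atlas, Delta, and Iris cover everything between them: the union {1, 2, 3, 4, 5, 6, 7, 8, 9} is all of U.
No 2 of the 9 groups cover everything (all 36 combinations miss at least one point), so 3 is optimal.

3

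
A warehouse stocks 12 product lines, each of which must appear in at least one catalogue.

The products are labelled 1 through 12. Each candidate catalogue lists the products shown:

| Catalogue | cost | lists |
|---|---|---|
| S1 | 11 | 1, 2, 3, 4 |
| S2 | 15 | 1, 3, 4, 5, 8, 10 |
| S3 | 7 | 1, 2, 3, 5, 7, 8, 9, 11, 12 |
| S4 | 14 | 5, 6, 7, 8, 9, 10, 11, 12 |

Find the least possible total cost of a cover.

25

S1, S4 together cover every product (S1 ∪ S4 = {1, 2, 3, 4, 5, 6, 7, 8, 9, 10, 11, 12}); total cost 11 + 14 = 25.
The greedy pick S3, S4, S1 costs 32; no covering selection beats 25.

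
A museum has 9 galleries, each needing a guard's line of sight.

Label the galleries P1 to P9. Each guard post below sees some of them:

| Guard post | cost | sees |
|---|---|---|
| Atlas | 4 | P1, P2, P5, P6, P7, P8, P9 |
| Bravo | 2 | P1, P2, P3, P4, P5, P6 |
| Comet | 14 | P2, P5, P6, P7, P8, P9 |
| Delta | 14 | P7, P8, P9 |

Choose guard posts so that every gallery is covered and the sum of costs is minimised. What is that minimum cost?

Atlas, Bravo together cover every gallery (Atlas ∪ Bravo = {P1, P2, P3, P4, P5, P6, P7, P8, P9}); total cost 4 + 2 = 6.
No covering selection has total cost below 6.

6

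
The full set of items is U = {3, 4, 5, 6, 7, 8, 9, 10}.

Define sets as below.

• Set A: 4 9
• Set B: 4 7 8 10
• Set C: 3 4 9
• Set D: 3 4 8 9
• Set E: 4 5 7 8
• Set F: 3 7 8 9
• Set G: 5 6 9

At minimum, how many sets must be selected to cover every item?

3

B, D, and G cover everything between them: the union {3, 4, 5, 6, 7, 8, 9, 10} is all of U.
Only G contains 6, so G is forced; the remaining 5 items need at least 2 more sets (each remaining set adds at most 4) — so at least 3 sets are needed, and 3 is optimal.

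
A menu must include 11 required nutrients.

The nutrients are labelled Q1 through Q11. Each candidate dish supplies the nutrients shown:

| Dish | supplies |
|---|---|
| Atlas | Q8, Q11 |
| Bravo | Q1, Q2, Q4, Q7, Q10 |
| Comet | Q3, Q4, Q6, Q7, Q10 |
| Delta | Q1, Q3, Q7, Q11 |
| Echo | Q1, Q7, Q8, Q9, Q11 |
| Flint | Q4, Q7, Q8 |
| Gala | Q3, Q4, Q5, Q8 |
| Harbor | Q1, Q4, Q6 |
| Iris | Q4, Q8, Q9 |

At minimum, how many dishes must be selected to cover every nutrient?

4

Bravo and Comet and Echo and Gala together: Bravo ∪ Comet ∪ Echo ∪ Gala = {Q1, Q2, Q3, Q4, Q5, Q6, Q7, Q8, Q9, Q10, Q11} — every nutrient is covered.
No 3 of the 9 dishes cover everything (all 84 combinations miss at least one nutrient), so 4 is optimal.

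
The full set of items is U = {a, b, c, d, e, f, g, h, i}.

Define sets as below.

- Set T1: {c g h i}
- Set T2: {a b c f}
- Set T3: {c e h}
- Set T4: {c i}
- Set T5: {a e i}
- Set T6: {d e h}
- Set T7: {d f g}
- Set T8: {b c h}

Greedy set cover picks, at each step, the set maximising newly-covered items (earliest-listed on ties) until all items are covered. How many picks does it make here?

3

Greedy: pick T1 (covers 4 new) → pick T2 (covers 3 new) → pick T6 (covers 2 new). Total picks: 3.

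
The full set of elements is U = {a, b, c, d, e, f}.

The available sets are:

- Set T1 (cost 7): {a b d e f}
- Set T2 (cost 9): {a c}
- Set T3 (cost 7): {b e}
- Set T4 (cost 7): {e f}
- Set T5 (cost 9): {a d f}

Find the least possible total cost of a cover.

16

T1, T2 together cover every element (T1 ∪ T2 = {a, b, c, d, e, f}); total cost 7 + 9 = 16.
No covering selection has total cost below 16.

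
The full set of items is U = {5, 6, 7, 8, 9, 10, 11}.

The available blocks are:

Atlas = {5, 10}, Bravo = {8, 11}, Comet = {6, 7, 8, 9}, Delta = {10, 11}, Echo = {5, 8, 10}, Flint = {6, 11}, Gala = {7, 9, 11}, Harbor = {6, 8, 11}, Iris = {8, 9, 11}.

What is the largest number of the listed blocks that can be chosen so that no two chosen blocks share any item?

Atlas, Flint are pairwise disjoint (Atlas={5,10}; Flint={6,11}).
Every remaining block overlaps one of these, and no 3 of the listed blocks are pairwise disjoint, so 2 is the maximum.

2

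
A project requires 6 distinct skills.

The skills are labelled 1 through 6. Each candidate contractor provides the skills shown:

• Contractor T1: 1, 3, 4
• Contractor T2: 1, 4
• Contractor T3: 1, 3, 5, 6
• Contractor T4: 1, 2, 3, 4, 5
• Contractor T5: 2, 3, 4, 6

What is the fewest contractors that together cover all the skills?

2

Take {T4, T5}. Their union is {1, 2, 3, 4, 5, 6}, which is all 6 skills.
No single contractor has all 6 skills (the largest, T4, has 5), so 2 is optimal.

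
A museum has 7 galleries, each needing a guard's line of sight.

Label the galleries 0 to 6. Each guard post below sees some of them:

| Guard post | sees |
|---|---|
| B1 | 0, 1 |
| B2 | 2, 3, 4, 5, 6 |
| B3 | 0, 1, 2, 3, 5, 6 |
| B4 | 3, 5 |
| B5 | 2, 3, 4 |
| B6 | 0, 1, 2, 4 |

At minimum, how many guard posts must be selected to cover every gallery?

2

B1 and B2 together: B1 ∪ B2 = {0, 1, 2, 3, 4, 5, 6} — every gallery is covered.
No single guard post has all 7 galleries (the largest, B3, has 6), so 2 is optimal.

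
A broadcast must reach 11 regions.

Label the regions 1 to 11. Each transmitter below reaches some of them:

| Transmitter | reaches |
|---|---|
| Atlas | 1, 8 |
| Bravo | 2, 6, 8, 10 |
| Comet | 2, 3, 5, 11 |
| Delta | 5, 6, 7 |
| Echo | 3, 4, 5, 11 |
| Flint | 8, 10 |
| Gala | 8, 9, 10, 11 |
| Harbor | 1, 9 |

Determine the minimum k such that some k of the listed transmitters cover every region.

4

Take {Bravo, Delta, Echo, Harbor}. Their union is {1, 2, 3, 4, 5, 6, 7, 8, 9, 10, 11}, which is all 11 regions.
No 3 of the 8 transmitters cover everything (all 56 combinations miss at least one region), so 4 is optimal.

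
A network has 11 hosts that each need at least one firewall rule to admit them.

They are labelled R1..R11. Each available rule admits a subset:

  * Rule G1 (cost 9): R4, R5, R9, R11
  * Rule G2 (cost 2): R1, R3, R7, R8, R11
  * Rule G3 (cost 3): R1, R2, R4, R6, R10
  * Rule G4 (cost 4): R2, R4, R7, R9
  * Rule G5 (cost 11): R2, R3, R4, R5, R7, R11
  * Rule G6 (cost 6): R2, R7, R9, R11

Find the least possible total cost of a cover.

G1, G2, G3 together cover every host (G1 ∪ G2 ∪ G3 = {R1, R2, R3, R4, R5, R6, R7, R8, R9, R10, R11}); total cost 9 + 2 + 3 = 14.
The greedy pick G2, G3, G4, G1 costs 18; no covering selection beats 14.

14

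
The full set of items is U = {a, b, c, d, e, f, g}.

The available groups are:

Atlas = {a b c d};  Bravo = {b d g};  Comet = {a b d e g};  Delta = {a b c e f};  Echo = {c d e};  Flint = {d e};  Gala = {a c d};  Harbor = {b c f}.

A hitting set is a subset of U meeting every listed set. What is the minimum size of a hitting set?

2

The 2 items {c, d} hit every group.
The groups Flint, Harbor are pairwise disjoint, so any hitting set needs a separate item for each — at least 2. Hence 2 is optimal.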